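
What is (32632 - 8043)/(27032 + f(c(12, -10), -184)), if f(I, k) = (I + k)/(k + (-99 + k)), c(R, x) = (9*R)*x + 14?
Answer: 11483063/12625194 ≈ 0.90954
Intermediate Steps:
c(R, x) = 14 + 9*R*x (c(R, x) = 9*R*x + 14 = 14 + 9*R*x)
f(I, k) = (I + k)/(-99 + 2*k)
(32632 - 8043)/(27032 + f(c(12, -10), -184)) = (32632 - 8043)/(27032 + ((14 + 9*12*(-10)) - 184)/(-99 + 2*(-184))) = 24589/(27032 + ((14 - 1080) - 184)/(-99 - 368)) = 24589/(27032 + (-1066 - 184)/(-467)) = 24589/(27032 - 1/467*(-1250)) = 24589/(27032 + 1250/467) = 24589/(12625194/467) = 24589*(467/12625194) = 11483063/12625194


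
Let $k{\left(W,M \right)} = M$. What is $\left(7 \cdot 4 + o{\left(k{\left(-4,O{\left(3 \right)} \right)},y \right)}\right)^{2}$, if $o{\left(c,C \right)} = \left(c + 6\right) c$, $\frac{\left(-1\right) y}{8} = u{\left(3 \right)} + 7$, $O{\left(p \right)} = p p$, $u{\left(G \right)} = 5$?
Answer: $26569$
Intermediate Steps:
$O{\left(p \right)} = p^{2}$
$y = -96$ ($y = - 8 \left(5 + 7\right) = \left(-8\right) 12 = -96$)
$o{\left(c,C \right)} = c \left(6 + c\right)$ ($o{\left(c,C \right)} = \left(6 + c\right) c = c \left(6 + c\right)$)
$\left(7 \cdot 4 + o{\left(k{\left(-4,O{\left(3 \right)} \right)},y \right)}\right)^{2} = \left(7 \cdot 4 + 3^{2} \left(6 + 3^{2}\right)\right)^{2} = \left(28 + 9 \left(6 + 9\right)\right)^{2} = \left(28 + 9 \cdot 15\right)^{2} = \left(28 + 135\right)^{2} = 163^{2} = 26569$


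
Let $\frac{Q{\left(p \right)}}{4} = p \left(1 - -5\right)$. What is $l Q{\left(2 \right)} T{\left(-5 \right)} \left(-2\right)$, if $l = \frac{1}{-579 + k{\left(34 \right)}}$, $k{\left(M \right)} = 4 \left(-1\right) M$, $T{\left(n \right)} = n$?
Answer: $- \frac{96}{143} \approx -0.67133$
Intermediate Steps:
$k{\left(M \right)} = - 4 M$
$Q{\left(p \right)} = 24 p$ ($Q{\left(p \right)} = 4 p \left(1 - -5\right) = 4 p \left(1 + 5\right) = 4 p 6 = 4 \cdot 6 p = 24 p$)
$l = - \frac{1}{715}$ ($l = \frac{1}{-579 - 136} = \frac{1}{-715} = - \frac{1}{715} \approx -0.0013986$)
$l Q{\left(2 \right)} T{\left(-5 \right)} \left(-2\right) = - \frac{24 \cdot 2 \left(-5\right) \left(-2\right)}{715} = - \frac{48 \left(-5\right) \left(-2\right)}{715} = - \frac{\left(-240\right) \left(-2\right)}{715} = \left(- \frac{1}{715}\right) 480 = - \frac{96}{143}$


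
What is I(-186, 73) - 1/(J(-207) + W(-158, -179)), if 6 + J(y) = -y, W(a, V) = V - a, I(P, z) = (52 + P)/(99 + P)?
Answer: 8011/5220 ≈ 1.5347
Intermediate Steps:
I(P, z) = (52 + P)/(99 + P)
J(y) = -6 - y
I(-186, 73) - 1/(J(-207) + W(-158, -179)) = (52 - 186)/(99 - 186) - 1/((-6 - 1*(-207)) + (-179 - 1*(-158))) = -134/(-87) - 1/((-6 + 207) + (-179 + 158)) = -1/87*(-134) - 1/(201 - 21) = 134/87 - 1/180 = 8011/5220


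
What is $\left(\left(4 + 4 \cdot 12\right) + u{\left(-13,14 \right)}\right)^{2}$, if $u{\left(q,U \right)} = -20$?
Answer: $1024$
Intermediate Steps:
$\left(\left(4 + 4 \cdot 12\right) + u{\left(-13,14 \right)}\right)^{2} = \left(\left(4 + 4 \cdot 12\right) - 20\right)^{2} = \left(\left(4 + 48\right) - 20\right)^{2} = \left(52 - 20\right)^{2} = 32^{2} = 1024$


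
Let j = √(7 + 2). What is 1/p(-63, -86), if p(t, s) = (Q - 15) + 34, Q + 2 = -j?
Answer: 1/14 ≈ 0.071429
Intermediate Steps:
j = 3 (j = √9 = 3)
Q = -5 (Q = -2 - 1*3 = -2 - 3 = -5)
p(t, s) = 14 (p(t, s) = (-5 - 15) + 34 = -20 + 34 = 14)
1/p(-63, -86) = 1/14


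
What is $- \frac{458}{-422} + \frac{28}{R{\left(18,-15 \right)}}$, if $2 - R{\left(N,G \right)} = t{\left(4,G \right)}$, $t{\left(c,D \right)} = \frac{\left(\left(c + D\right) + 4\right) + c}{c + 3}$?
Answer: $\frac{45249}{3587} \approx 12.615$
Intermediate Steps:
$t{\left(c,D \right)} = \frac{4 + D + 2 c}{3 + c}$ ($t{\left(c,D \right)} = \frac{\left(\left(D + c\right) + 4\right) + c}{3 + c} = \frac{\left(4 + D + c\right) + c}{3 + c} = \frac{4 + D + 2 c}{3 + c}$)
$R{\left(N,G \right)} = \frac{2}{7} - \frac{G}{7}$ ($R{\left(N,G \right)} = 2 - \frac{4 + G + 2 \cdot 4}{3 + 4} = 2 - \frac{4 + G + 8}{7} = 2 - \frac{12 + G}{7} = 2 - \left(\frac{12}{7} + \frac{G}{7}\right) = \frac{2}{7} - \frac{G}{7}$)
$- \frac{458}{-422} + \frac{28}{R{\left(18,-15 \right)}} = - \frac{458}{-422} + \frac{28}{\frac{2}{7} - - \frac{15}{7}} = \left(-458\right) \left(- \frac{1}{422}\right) + \frac{28}{\frac{2}{7} + \frac{15}{7}} = \frac{229}{211} + \frac{28}{\frac{17}{7}} = \frac{229}{211} + 28 \cdot \frac{7}{17} = \frac{229}{211} + \frac{196}{17} = \frac{45249}{3587}$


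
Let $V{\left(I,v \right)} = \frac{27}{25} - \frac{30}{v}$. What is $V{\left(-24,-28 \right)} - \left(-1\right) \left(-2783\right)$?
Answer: $- \frac{973297}{350} \approx -2780.8$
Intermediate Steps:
$V{\left(I,v \right)} = \frac{27}{25} - \frac{30}{v}$ ($V{\left(I,v \right)} = 27 \cdot \frac{1}{25} - \frac{30}{v} = \frac{27}{25} - \frac{30}{v}$)
$V{\left(-24,-28 \right)} - \left(-1\right) \left(-2783\right) = \left(\frac{27}{25} - \frac{30}{-28}\right) - \left(-1\right) \left(-2783\right) = \left(\frac{27}{25} - - \frac{15}{14}\right) - 2783 = \left(\frac{27}{25} + \frac{15}{14}\right) - 2783 = \frac{753}{350} - 2783 = - \frac{973297}{350}$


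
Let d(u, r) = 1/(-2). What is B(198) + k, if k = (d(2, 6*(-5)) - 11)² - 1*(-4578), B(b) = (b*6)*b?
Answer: 959737/4 ≈ 2.3993e+5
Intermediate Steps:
d(u, r) = -½
B(b) = 6*b² (B(b) = (6*b)*b = 6*b²)
k = 18841/4 (k = (-½ - 11)² - 1*(-4578) = (-23/2)² + 4578 = 529/4 + 4578 = 18841/4 ≈ 4710.3)
B(198) + k = 6*198² + 18841/4 = 6*39204 + 18841/4 = 235224 + 18841/4 = 959737/4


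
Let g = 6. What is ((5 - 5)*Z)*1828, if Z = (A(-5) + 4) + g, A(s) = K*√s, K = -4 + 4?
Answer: 0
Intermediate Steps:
K = 0
A(s) = 0 (A(s) = 0*√s = 0)
Z = 10 (Z = (0 + 4) + 6 = 4 + 6 = 10)
((5 - 5)*Z)*1828 = ((5 - 5)*10)*1828 = (0*10)*1828 = 0*1828 = 0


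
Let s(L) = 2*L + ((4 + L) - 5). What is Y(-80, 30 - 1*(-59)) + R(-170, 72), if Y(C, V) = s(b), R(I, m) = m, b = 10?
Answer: 101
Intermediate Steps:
s(L) = -1 + 3*L (s(L) = 2*L + (-1 + L) = -1 + 3*L)
Y(C, V) = 29 (Y(C, V) = -1 + 3*10 = -1 + 30 = 29)
Y(-80, 30 - 1*(-59)) + R(-170, 72) = 29 + 72 = 101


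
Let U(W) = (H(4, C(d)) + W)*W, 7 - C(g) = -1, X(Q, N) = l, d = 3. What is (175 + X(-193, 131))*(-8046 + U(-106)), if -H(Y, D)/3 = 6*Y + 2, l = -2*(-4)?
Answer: 2096814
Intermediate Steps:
l = 8
X(Q, N) = 8
C(g) = 8 (C(g) = 7 - 1*(-1) = 7 + 1 = 8)
H(Y, D) = -6 - 18*Y (H(Y, D) = -3*(6*Y + 2) = -3*(2 + 6*Y) = -6 - 18*Y)
U(W) = W*(-78 + W) (U(W) = ((-6 - 18*4) + W)*W = ((-6 - 72) + W)*W = (-78 + W)*W = W*(-78 + W))
(175 + X(-193, 131))*(-8046 + U(-106)) = (175 + 8)*(-8046 - 106*(-78 - 106)) = 183*(-8046 - 106*(-184)) = 183*(-8046 + 19504) = 183*11458 = 2096814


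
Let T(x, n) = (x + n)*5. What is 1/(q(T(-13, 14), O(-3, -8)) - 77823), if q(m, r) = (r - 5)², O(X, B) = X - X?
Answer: -1/77798 ≈ -1.2854e-5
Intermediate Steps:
O(X, B) = 0
T(x, n) = 5*n + 5*x (T(x, n) = (n + x)*5 = 5*n + 5*x)
q(m, r) = (-5 + r)²
1/(q(T(-13, 14), O(-3, -8)) - 77823) = 1/((-5 + 0)² - 77823) = 1/((-5)² - 77823) = 1/(25 - 77823) = 1/(-77798) = -1/77798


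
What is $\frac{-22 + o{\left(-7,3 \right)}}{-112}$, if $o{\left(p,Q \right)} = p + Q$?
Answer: $\frac{13}{56} \approx 0.23214$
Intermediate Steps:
$o{\left(p,Q \right)} = Q + p$
$\frac{-22 + o{\left(-7,3 \right)}}{-112} = \frac{-22 + \left(3 - 7\right)}{-112} = \left(-22 - 4\right) \left(- \frac{1}{112}\right) = \left(-26\right) \left(- \frac{1}{112}\right) = \frac{13}{56}$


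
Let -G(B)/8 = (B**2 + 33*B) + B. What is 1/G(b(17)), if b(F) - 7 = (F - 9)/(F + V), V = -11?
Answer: -9/25400 ≈ -0.00035433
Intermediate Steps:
b(F) = 7 + (-9 + F)/(-11 + F) (b(F) = 7 + (F - 9)/(F - 11) = 7 + (-9 + F)/(-11 + F))
G(B) = -272*B - 8*B**2 (G(B) = -8*((B**2 + 33*B) + B) = -8*(B**2 + 34*B) = -272*B - 8*B**2)
1/G(b(17)) = 1/(-8*2*(-43 + 4*17)/(-11 + 17)*(34 + 2*(-43 + 4*17)/(-11 + 17))) = 1/(-8*2*(-43 + 68)/6*(34 + 2*(-43 + 68)/6)) = 1/(-8*2*(1/6)*25*(34 + 2*(1/6)*25)) = 1/(-8*25/3*(34 + 25/3)) = 1/(-8*25/3*127/3) = 1/(-25400/9) = -9/25400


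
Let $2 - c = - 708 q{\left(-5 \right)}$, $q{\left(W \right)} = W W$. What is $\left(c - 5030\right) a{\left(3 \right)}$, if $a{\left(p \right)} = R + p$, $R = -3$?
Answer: $0$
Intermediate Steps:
$q{\left(W \right)} = W^{2}$
$c = 17702$ ($c = 2 - - 708 \left(-5\right)^{2} = 2 - \left(-708\right) 25 = 2 - -17700 = 2 + 17700 = 17702$)
$a{\left(p \right)} = -3 + p$
$\left(c - 5030\right) a{\left(3 \right)} = \left(17702 - 5030\right) \left(-3 + 3\right) = \left(17702 - 5030\right) 0 = 12672 \cdot 0 = 0$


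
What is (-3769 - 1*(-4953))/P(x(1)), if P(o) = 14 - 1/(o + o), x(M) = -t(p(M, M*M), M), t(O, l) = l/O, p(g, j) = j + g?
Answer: 1184/15 ≈ 78.933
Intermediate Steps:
p(g, j) = g + j
x(M) = -M/(M + M²) (x(M) = -M/(M + M*M) = -M/(M + M²))
P(o) = 14 - 1/(2*o)
(-3769 - 1*(-4953))/P(x(1)) = (-3769 - 1*(-4953))/(14 - 1/(2*((-1/(1 + 1))))) = (-3769 + 4953)/(14 - 1/(2*((-1/2)))) = 1184/(14 - 1/(2*((-1*½)))) = 1184/(14 - 1/(2*(-½))) = 1184/(14 - ½*(-2)) = 1184/(14 + 1) = 1184/15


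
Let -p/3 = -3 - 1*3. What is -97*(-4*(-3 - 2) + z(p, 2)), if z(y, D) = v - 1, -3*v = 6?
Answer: -1649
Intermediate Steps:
p = 18 (p = -3*(-3 - 1*3) = -3*(-3 - 3) = -3*(-6) = 18)
v = -2 (v = -1/3*6 = -2)
z(y, D) = -3 (z(y, D) = -2 - 1 = -3)
-97*(-4*(-3 - 2) + z(p, 2)) = -97*(-4*(-3 - 2) - 3) = -97*(-4*(-5) - 3) = -97*(20 - 3) = -97*17 = -1649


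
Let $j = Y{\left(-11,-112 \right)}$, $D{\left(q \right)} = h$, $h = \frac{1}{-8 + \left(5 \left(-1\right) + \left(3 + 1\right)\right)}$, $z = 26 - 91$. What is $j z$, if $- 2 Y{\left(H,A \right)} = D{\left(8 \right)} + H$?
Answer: $- \frac{3250}{9} \approx -361.11$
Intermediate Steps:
$z = -65$
$h = - \frac{1}{9}$ ($h = \frac{1}{-8 + \left(-5 + 4\right)} = \frac{1}{-8 - 1} = \frac{1}{-9} = - \frac{1}{9} \approx -0.11111$)
$D{\left(q \right)} = - \frac{1}{9}$
$Y{\left(H,A \right)} = \frac{1}{18} - \frac{H}{2}$ ($Y{\left(H,A \right)} = - \frac{- \frac{1}{9} + H}{2} = \frac{1}{18} - \frac{H}{2}$)
$j = \frac{50}{9}$ ($j = \frac{1}{18} - - \frac{11}{2} = \frac{1}{18} + \frac{11}{2} = \frac{50}{9} \approx 5.5556$)
$j z = \frac{50}{9} \left(-65\right) = - \frac{3250}{9}$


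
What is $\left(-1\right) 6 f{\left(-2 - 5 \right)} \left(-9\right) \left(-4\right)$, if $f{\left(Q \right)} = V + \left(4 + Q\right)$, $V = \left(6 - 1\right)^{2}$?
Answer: $-4752$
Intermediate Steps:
$V = 25$ ($V = 5^{2} = 25$)
$f{\left(Q \right)} = 29 + Q$ ($f{\left(Q \right)} = 25 + \left(4 + Q\right) = 29 + Q$)
$\left(-1\right) 6 f{\left(-2 - 5 \right)} \left(-9\right) \left(-4\right) = \left(-1\right) 6 \left(29 - 7\right) \left(-9\right) \left(-4\right) = - 6 \left(29 - 7\right) \left(-9\right) \left(-4\right) = - 6 \cdot 22 \left(-9\right) \left(-4\right) = \left(-6\right) \left(-198\right) \left(-4\right) = 1188 \left(-4\right) = -4752$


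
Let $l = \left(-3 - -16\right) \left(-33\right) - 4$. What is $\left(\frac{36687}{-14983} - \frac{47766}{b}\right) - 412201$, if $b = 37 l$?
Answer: $- \frac{98945689571692}{240042643} \approx -4.122 \cdot 10^{5}$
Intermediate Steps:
$l = -433$ ($l = \left(-3 + 16\right) \left(-33\right) - 4 = 13 \left(-33\right) - 4 = -429 - 4 = -433$)
$b = -16021$ ($b = 37 \left(-433\right) = -16021$)
$\left(\frac{36687}{-14983} - \frac{47766}{b}\right) - 412201 = \left(\frac{36687}{-14983} - \frac{47766}{-16021}\right) - 412201 = \left(36687 \left(- \frac{1}{14983}\right) - - \frac{47766}{16021}\right) - 412201 = \left(- \frac{36687}{14983} + \frac{47766}{16021}\right) - 412201 = \frac{127915551}{240042643} - 412201 = - \frac{98945689571692}{240042643}$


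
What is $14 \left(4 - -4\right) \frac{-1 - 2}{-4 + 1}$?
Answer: $112$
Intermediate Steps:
$14 \left(4 - -4\right) \frac{-1 - 2}{-4 + 1} = 14 \left(4 + 4\right) \left(- \frac{3}{-3}\right) = 14 \cdot 8 \left(\left(-3\right) \left(- \frac{1}{3}\right)\right) = 112 \cdot 1 = 112$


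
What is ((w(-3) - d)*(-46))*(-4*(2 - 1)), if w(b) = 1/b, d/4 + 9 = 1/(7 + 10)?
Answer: 332488/51 ≈ 6519.4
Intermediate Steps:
d = -608/17 (d = -36 + 4/(7 + 10) = -36 + 4/17 = -608/17 ≈ -35.765)
((w(-3) - d)*(-46))*(-4*(2 - 1)) = ((1/(-3) - 1*(-608/17))*(-46))*(-4*(2 - 1)) = ((-1/3 + 608/17)*(-46))*(-4*1) = ((1807/51)*(-46))*(-4) = -83122/51*(-4) = 332488/51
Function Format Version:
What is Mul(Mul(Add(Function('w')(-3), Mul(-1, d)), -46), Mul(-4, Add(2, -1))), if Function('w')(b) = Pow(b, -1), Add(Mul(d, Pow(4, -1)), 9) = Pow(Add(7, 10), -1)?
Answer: Rational(332488, 51) ≈ 6519.4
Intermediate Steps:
d = Rational(-608, 17) (d = Add(-36, Mul(4, Pow(Add(7, 10), -1))) = Add(-36, Mul(4, Pow(17, -1))) = Add(-36, Mul(4, Rational(1, 17))) = Add(-36, Rational(4, 17)) = Rational(-608, 17) ≈ -35.765)
Mul(Mul(Add(Function('w')(-3), Mul(-1, d)), -46), Mul(-4, Add(2, -1))) = Mul(Mul(Add(Pow(-3, -1), Mul(-1, Rational(-608, 17))), -46), Mul(-4, Add(2, -1))) = Mul(Mul(Add(Rational(-1, 3), Rational(608, 17)), -46), Mul(-4, 1)) = Mul(Mul(Rational(1807, 51), -46), -4) = Mul(Rational(-83122, 51), -4) = Rational(332488, 51)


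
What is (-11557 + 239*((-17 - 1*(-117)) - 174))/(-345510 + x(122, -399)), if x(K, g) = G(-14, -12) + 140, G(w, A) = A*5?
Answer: 29243/345430 ≈ 0.084657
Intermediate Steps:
G(w, A) = 5*A
x(K, g) = 80 (x(K, g) = 5*(-12) + 140 = -60 + 140 = 80)
(-11557 + 239*((-17 - 1*(-117)) - 174))/(-345510 + x(122, -399)) = (-11557 + 239*((-17 - 1*(-117)) - 174))/(-345510 + 80) = (-11557 + 239*((-17 + 117) - 174))/(-345430) = (-11557 + 239*(100 - 174))*(-1/345430) = (-11557 + 239*(-74))*(-1/345430) = (-11557 - 17686)*(-1/345430) = -29243*(-1/345430) = 29243/345430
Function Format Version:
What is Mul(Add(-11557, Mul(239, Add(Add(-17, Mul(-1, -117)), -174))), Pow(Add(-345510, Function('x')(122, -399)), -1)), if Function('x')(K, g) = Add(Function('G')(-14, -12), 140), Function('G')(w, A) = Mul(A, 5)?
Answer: Rational(29243, 345430) ≈ 0.084657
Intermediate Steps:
Function('G')(w, A) = Mul(5, A)
Function('x')(K, g) = 80 (Function('x')(K, g) = Add(Mul(5, -12), 140) = Add(-60, 140) = 80)
Mul(Add(-11557, Mul(239, Add(Add(-17, Mul(-1, -117)), -174))), Pow(Add(-345510, Function('x')(122, -399)), -1)) = Mul(Add(-11557, Mul(239, Add(Add(-17, Mul(-1, -117)), -174))), Pow(Add(-345510, 80), -1)) = Mul(Add(-11557, Mul(239, Add(Add(-17, 117), -174))), Pow(-345430, -1)) = Mul(Add(-11557, Mul(239, Add(100, -174))), Rational(-1, 345430)) = Mul(Add(-11557, Mul(239, -74)), Rational(-1, 345430)) = Mul(Add(-11557, -17686), Rational(-1, 345430)) = Mul(-29243, Rational(-1, 345430)) = Rational(29243, 345430)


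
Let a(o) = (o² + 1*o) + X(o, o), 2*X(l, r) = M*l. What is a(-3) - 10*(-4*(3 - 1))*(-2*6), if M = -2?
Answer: -951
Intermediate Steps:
X(l, r) = -l (X(l, r) = (-2*l)/2 = -l)
a(o) = o² (a(o) = (o² + 1*o) - o = (o² + o) - o = (o + o²) - o = o²)
a(-3) - 10*(-4*(3 - 1))*(-2*6) = (-3)² - 10*(-4*(3 - 1))*(-2*6) = 9 - 10*(-4*2)*(-12) = 9 - (-80)*(-12) = 9 - 10*96 = 9 - 960 = -951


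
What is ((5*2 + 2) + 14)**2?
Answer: 676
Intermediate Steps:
((5*2 + 2) + 14)**2 = ((10 + 2) + 14)**2 = (12 + 14)**2 = 26**2 = 676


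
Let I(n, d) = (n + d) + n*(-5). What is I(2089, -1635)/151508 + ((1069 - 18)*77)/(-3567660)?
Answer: -2994098686/33783064455 ≈ -0.088627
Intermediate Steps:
I(n, d) = d - 4*n (I(n, d) = (d + n) - 5*n = d - 4*n)
I(2089, -1635)/151508 + ((1069 - 18)*77)/(-3567660) = (-1635 - 4*2089)/151508 + ((1069 - 18)*77)/(-3567660) = (-1635 - 8356)*(1/151508) + (1051*77)*(-1/3567660) = -9991*1/151508 + 80927*(-1/3567660) = -9991/151508 - 80927/3567660 = -2994098686/33783064455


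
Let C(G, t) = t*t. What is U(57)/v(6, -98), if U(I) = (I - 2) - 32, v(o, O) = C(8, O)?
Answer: 23/9604 ≈ 0.0023948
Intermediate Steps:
C(G, t) = t²
v(o, O) = O²
U(I) = -34 + I (U(I) = (-2 + I) - 32 = -34 + I)
U(57)/v(6, -98) = (-34 + 57)/((-98)²) = 23/9604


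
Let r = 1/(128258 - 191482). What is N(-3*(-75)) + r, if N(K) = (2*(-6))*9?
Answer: -6828193/63224 ≈ -108.00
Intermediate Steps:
N(K) = -108 (N(K) = -12*9 = -108)
r = -1/63224 (r = 1/(-63224) = -1/63224 ≈ -1.5817e-5)
N(-3*(-75)) + r = -108 - 1/63224 = -6828193/63224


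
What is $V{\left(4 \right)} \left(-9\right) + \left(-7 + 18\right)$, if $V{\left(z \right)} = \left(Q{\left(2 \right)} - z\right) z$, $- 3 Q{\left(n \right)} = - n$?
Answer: $131$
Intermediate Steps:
$Q{\left(n \right)} = \frac{n}{3}$ ($Q{\left(n \right)} = - \frac{\left(-1\right) n}{3} = \frac{n}{3}$)
$V{\left(z \right)} = z \left(\frac{2}{3} - z\right)$ ($V{\left(z \right)} = \left(\frac{1}{3} \cdot 2 - z\right) z = \left(\frac{2}{3} - z\right) z = z \left(\frac{2}{3} - z\right)$)
$V{\left(4 \right)} \left(-9\right) + \left(-7 + 18\right) = \frac{1}{3} \cdot 4 \left(2 - 12\right) \left(-9\right) + \left(-7 + 18\right) = \frac{1}{3} \cdot 4 \left(2 - 12\right) \left(-9\right) + 11 = \frac{1}{3} \cdot 4 \left(-10\right) \left(-9\right) + 11 = \left(- \frac{40}{3}\right) \left(-9\right) + 11 = 120 + 11 = 131$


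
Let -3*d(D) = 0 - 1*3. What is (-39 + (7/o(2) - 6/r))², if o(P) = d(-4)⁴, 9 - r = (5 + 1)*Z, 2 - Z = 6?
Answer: 125316/121 ≈ 1035.7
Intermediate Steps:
Z = -4 (Z = 2 - 1*6 = 2 - 6 = -4)
d(D) = 1 (d(D) = -(0 - 1*3)/3 = -(0 - 3)/3 = -⅓*(-3) = 1)
r = 33 (r = 9 - (5 + 1)*(-4) = 9 - 6*(-4) = 9 - 1*(-24) = 9 + 24 = 33)
o(P) = 1 (o(P) = 1⁴ = 1)
(-39 + (7/o(2) - 6/r))² = (-39 + (7/1 - 6/33))² = (-39 + (7*1 - 6*1/33))² = (-39 + (7 - 2/11))² = (-39 + 75/11)² = (-354/11)² = 125316/121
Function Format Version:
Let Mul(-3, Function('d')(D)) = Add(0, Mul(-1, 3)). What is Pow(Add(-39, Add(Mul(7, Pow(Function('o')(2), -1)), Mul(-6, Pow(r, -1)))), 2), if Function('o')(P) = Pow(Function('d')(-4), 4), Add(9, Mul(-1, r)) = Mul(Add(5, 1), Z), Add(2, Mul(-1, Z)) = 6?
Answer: Rational(125316, 121) ≈ 1035.7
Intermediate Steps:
Z = -4 (Z = Add(2, Mul(-1, 6)) = Add(2, -6) = -4)
Function('d')(D) = 1 (Function('d')(D) = Mul(Rational(-1, 3), Add(0, Mul(-1, 3))) = Mul(Rational(-1, 3), Add(0, -3)) = Mul(Rational(-1, 3), -3) = 1)
r = 33 (r = Add(9, Mul(-1, Mul(Add(5, 1), -4))) = Add(9, Mul(-1, Mul(6, -4))) = Add(9, Mul(-1, -24)) = Add(9, 24) = 33)
Function('o')(P) = 1 (Function('o')(P) = Pow(1, 4) = 1)
Pow(Add(-39, Add(Mul(7, Pow(Function('o')(2), -1)), Mul(-6, Pow(r, -1)))), 2) = Pow(Add(-39, Add(Mul(7, Pow(1, -1)), Mul(-6, Pow(33, -1)))), 2) = Pow(Add(-39, Add(Mul(7, 1), Mul(-6, Rational(1, 33)))), 2) = Pow(Add(-39, Add(7, Rational(-2, 11))), 2) = Pow(Add(-39, Rational(75, 11)), 2) = Pow(Rational(-354, 11), 2) = Rational(125316, 121)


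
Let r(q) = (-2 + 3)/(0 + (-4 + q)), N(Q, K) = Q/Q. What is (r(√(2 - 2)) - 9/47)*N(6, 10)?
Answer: -83/188 ≈ -0.44149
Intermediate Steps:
N(Q, K) = 1
r(q) = 1/(-4 + q)
(r(√(2 - 2)) - 9/47)*N(6, 10) = (1/(-4 + √(2 - 2)) - 9/47)*1 = (1/(-4 + √0) - 9*1/47)*1 = (1/(-4 + 0) - 9/47)*1 = (1/(-4) - 9/47)*1 = (-¼ - 9/47)*1 = -83/188*1 = -83/188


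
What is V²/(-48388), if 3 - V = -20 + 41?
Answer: -81/12097 ≈ -0.0066959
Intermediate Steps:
V = -18 (V = 3 - (-20 + 41) = 3 - 1*21 = 3 - 21 = -18)
V²/(-48388) = (-18)²/(-48388) = 324*(-1/48388) = -81/12097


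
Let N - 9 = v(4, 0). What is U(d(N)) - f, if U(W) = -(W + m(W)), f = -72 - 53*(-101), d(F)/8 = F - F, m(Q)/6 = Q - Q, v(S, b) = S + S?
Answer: -5281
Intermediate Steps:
v(S, b) = 2*S
m(Q) = 0 (m(Q) = 6*(Q - Q) = 6*0 = 0)
N = 17 (N = 9 + 2*4 = 9 + 8 = 17)
d(F) = 0 (d(F) = 8*(F - F) = 8*0 = 0)
f = 5281 (f = -72 + 5353 = 5281)
U(W) = -W (U(W) = -(W + 0) = -W)
U(d(N)) - f = -1*0 - 1*5281 = 0 - 5281 = -5281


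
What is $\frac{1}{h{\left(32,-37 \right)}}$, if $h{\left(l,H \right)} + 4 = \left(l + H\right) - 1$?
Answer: $- \frac{1}{10} \approx -0.1$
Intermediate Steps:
$h{\left(l,H \right)} = -5 + H + l$ ($h{\left(l,H \right)} = -4 - \left(1 - H - l\right) = -4 + \left(-1 + H + l\right) = -5 + H + l$)
$\frac{1}{h{\left(32,-37 \right)}} = \frac{1}{-5 - 37 + 32} = \frac{1}{-10} = - \frac{1}{10}$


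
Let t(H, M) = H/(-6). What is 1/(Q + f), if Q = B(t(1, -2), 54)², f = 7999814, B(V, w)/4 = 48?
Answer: 1/8036678 ≈ 1.2443e-7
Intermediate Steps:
t(H, M) = -H/6 (t(H, M) = H*(-⅙) = -H/6)
B(V, w) = 192 (B(V, w) = 4*48 = 192)
Q = 36864 (Q = 192² = 36864)
1/(Q + f) = 1/(36864 + 7999814) = 1/8036678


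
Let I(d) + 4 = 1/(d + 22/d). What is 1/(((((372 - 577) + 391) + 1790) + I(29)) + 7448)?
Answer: 863/8129489 ≈ 0.00010616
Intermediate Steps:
I(d) = -4 + 1/(d + 22/d)
1/(((((372 - 577) + 391) + 1790) + I(29)) + 7448) = 1/(((((372 - 577) + 391) + 1790) + (-88 + 29 - 4*29²)/(22 + 29²)) + 7448) = 1/((((-205 + 391) + 1790) + (-88 + 29 - 4*841)/(22 + 841)) + 7448) = 1/(((186 + 1790) + (-88 + 29 - 3364)/863) + 7448) = 1/((1976 + (1/863)*(-3423)) + 7448) = 1/((1976 - 3423/863) + 7448) = 1/(1701865/863 + 7448) = 1/(8129489/863) = 863/8129489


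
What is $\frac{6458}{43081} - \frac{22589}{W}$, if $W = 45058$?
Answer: $- \frac{682172145}{1941143698} \approx -0.35143$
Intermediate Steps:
$\frac{6458}{43081} - \frac{22589}{W} = \frac{6458}{43081} - \frac{22589}{45058} = - \frac{682172145}{1941143698}$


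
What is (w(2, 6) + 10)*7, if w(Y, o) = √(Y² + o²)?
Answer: 70 + 14*√10 ≈ 114.27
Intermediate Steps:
(w(2, 6) + 10)*7 = (√(2² + 6²) + 10)*7 = (√(4 + 36) + 10)*7 = (√40 + 10)*7 = (2*√10 + 10)*7 = (10 + 2*√10)*7 = 70 + 14*√10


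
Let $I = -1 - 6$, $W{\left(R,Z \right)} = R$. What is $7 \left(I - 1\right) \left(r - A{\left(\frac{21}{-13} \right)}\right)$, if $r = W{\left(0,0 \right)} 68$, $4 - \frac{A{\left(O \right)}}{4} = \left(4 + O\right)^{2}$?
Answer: $- \frac{63840}{169} \approx -377.75$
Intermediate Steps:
$A{\left(O \right)} = 16 - 4 \left(4 + O\right)^{2}$
$r = 0$ ($r = 0 \cdot 68 = 0$)
$I = -7$ ($I = -1 - 6 = -7$)
$7 \left(I - 1\right) \left(r - A{\left(\frac{21}{-13} \right)}\right) = 7 \left(-7 - 1\right) \left(0 - \left(16 - 4 \left(4 + \frac{21}{-13}\right)^{2}\right)\right) = 7 \left(-8\right) \left(0 - \left(16 - 4 \left(4 + 21 \left(- \frac{1}{13}\right)\right)^{2}\right)\right) = - 56 \left(0 - \left(16 - 4 \left(4 - \frac{21}{13}\right)^{2}\right)\right) = - 56 \left(0 - \left(16 - 4 \left(\frac{31}{13}\right)^{2}\right)\right) = - 56 \left(0 - \left(16 - \frac{3844}{169}\right)\right) = - 56 \left(0 - - \frac{1140}{169}\right) = - 56 \left(0 + \frac{1140}{169}\right) = \left(-56\right) \frac{1140}{169} = - \frac{63840}{169}$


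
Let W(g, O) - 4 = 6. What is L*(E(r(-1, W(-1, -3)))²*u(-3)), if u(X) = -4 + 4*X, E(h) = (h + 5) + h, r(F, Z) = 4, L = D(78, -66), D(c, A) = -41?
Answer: 110864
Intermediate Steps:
W(g, O) = 10 (W(g, O) = 4 + 6 = 10)
L = -41
E(h) = 5 + 2*h (E(h) = (5 + h) + h = 5 + 2*h)
L*(E(r(-1, W(-1, -3)))²*u(-3)) = -41*(5 + 2*4)²*(-4 + 4*(-3)) = -41*(5 + 8)²*(-4 - 12) = -41*13²*(-16) = -6929*(-16) = -41*(-2704) = 110864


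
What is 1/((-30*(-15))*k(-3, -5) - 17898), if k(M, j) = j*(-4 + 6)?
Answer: -1/22398 ≈ -4.4647e-5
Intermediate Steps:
k(M, j) = 2*j (k(M, j) = j*2 = 2*j)
1/((-30*(-15))*k(-3, -5) - 17898) = 1/((-30*(-15))*(2*(-5)) - 17898) = 1/(450*(-10) - 17898) = 1/(-4500 - 17898) = 1/(-22398) = -1/22398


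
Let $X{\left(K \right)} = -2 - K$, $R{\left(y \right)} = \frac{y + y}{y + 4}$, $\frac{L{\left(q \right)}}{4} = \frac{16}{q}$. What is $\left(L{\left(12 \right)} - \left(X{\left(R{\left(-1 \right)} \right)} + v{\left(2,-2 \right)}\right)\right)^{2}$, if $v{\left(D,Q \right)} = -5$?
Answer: $\frac{1225}{9} \approx 136.11$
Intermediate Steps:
$L{\left(q \right)} = \frac{64}{q}$ ($L{\left(q \right)} = 4 \frac{16}{q} = \frac{64}{q}$)
$R{\left(y \right)} = \frac{2 y}{4 + y}$
$\left(L{\left(12 \right)} - \left(X{\left(R{\left(-1 \right)} \right)} + v{\left(2,-2 \right)}\right)\right)^{2} = \left(\frac{64}{12} - \left(\left(-2 - 2 \left(-1\right) \frac{1}{4 - 1}\right) - 5\right)\right)^{2} = \left(64 \cdot \frac{1}{12} - \left(\left(-2 - 2 \left(-1\right) \frac{1}{3}\right) - 5\right)\right)^{2} = \left(\frac{16}{3} - \left(\left(-2 - 2 \left(-1\right) \frac{1}{3}\right) - 5\right)\right)^{2} = \left(\frac{16}{3} - \left(\left(-2 - - \frac{2}{3}\right) - 5\right)\right)^{2} = \left(\frac{16}{3} - \left(\left(-2 + \frac{2}{3}\right) - 5\right)\right)^{2} = \left(\frac{16}{3} - \left(- \frac{4}{3} - 5\right)\right)^{2} = \left(\frac{16}{3} - - \frac{19}{3}\right)^{2} = \left(\frac{16}{3} + \frac{19}{3}\right)^{2} = \left(\frac{35}{3}\right)^{2} = \frac{1225}{9}$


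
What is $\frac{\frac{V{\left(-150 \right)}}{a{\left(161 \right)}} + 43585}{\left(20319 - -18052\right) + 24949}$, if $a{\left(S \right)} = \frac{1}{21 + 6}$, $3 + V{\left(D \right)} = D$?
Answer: $\frac{19727}{31660} \approx 0.62309$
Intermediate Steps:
$V{\left(D \right)} = -3 + D$
$a{\left(S \right)} = \frac{1}{27}$
$\frac{\frac{V{\left(-150 \right)}}{a{\left(161 \right)}} + 43585}{\left(20319 - -18052\right) + 24949} = \frac{\left(-3 - 150\right) \frac{1}{\frac{1}{27}} + 43585}{\left(20319 - -18052\right) + 24949} = \frac{\left(-153\right) 27 + 43585}{\left(20319 + 18052\right) + 24949} = \frac{-4131 + 43585}{38371 + 24949} = \frac{39454}{63320} = 39454 \cdot \frac{1}{63320} = \frac{19727}{31660}$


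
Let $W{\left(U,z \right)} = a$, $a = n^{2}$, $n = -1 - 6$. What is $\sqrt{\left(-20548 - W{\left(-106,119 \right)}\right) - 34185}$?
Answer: $7 i \sqrt{1118} \approx 234.06 i$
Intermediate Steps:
$n = -7$ ($n = -1 - 6 = -7$)
$a = 49$ ($a = \left(-7\right)^{2} = 49$)
$W{\left(U,z \right)} = 49$
$\sqrt{\left(-20548 - W{\left(-106,119 \right)}\right) - 34185} = \sqrt{\left(-20548 - 49\right) - 34185} = \sqrt{-20597 - 34185} = \sqrt{-54782} = 7 i \sqrt{1118}$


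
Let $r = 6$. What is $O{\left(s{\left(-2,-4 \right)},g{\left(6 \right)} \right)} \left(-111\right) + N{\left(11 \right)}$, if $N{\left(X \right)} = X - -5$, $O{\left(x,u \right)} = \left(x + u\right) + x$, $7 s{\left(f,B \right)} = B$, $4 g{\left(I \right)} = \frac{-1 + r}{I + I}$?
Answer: $\frac{14705}{112} \approx 131.29$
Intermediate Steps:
$g{\left(I \right)} = \frac{5}{8 I}$ ($g{\left(I \right)} = \frac{\left(-1 + 6\right) \frac{1}{I + I}}{4} = \frac{5 \frac{1}{2 I}}{4} = \frac{\frac{5}{2} \frac{1}{I}}{4} = \frac{5}{8 I}$)
$s{\left(f,B \right)} = \frac{B}{7}$
$O{\left(x,u \right)} = u + 2 x$ ($O{\left(x,u \right)} = \left(u + x\right) + x = u + 2 x$)
$N{\left(X \right)} = 5 + X$ ($N{\left(X \right)} = X + 5 = 5 + X$)
$O{\left(s{\left(-2,-4 \right)},g{\left(6 \right)} \right)} \left(-111\right) + N{\left(11 \right)} = \left(\frac{5}{8 \cdot 6} + 2 \cdot \frac{1}{7} \left(-4\right)\right) \left(-111\right) + \left(5 + 11\right) = \left(\frac{5}{8} \cdot \frac{1}{6} + 2 \left(- \frac{4}{7}\right)\right) \left(-111\right) + 16 = \left(\frac{5}{48} - \frac{8}{7}\right) \left(-111\right) + 16 = \left(- \frac{349}{336}\right) \left(-111\right) + 16 = \frac{12913}{112} + 16 = \frac{14705}{112}$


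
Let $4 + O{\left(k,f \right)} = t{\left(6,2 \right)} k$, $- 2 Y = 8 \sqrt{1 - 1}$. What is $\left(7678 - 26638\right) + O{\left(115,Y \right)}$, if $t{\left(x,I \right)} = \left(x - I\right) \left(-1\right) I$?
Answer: $-19884$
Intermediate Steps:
$t{\left(x,I \right)} = I \left(I - x\right)$ ($t{\left(x,I \right)} = \left(I - x\right) I = I \left(I - x\right)$)
$Y = 0$ ($Y = - \frac{8 \sqrt{1 - 1}}{2} = - \frac{8 \sqrt{0}}{2} = - \frac{8 \cdot 0}{2} = \left(- \frac{1}{2}\right) 0 = 0$)
$O{\left(k,f \right)} = -4 - 8 k$ ($O{\left(k,f \right)} = -4 + 2 \left(2 - 6\right) k = -4 + 2 \left(-4\right) k = -4 - 8 k$)
$\left(7678 - 26638\right) + O{\left(115,Y \right)} = \left(7678 - 26638\right) - 924 = -18960 - 924 = -19884$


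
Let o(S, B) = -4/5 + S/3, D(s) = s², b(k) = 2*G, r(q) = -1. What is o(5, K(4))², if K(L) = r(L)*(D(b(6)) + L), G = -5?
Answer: 169/225 ≈ 0.75111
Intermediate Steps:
b(k) = -10 (b(k) = 2*(-5) = -10)
K(L) = -100 - L (K(L) = -((-10)² + L) = -(100 + L) = -100 - L)
o(S, B) = -⅘ + S/3 (o(S, B) = -4*⅕ + S*(⅓) = -⅘ + S/3)
o(5, K(4))² = (-⅘ + (⅓)*5)² = (-⅘ + 5/3)² = (13/15)² = 169/225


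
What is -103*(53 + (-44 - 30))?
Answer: 2163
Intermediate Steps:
-103*(53 + (-44 - 30)) = -103*(53 - 74) = -103*(-21) = 2163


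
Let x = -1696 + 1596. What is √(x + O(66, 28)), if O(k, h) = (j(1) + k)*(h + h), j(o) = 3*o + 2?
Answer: 2*√969 ≈ 62.258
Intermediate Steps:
x = -100
j(o) = 2 + 3*o
O(k, h) = 2*h*(5 + k) (O(k, h) = ((2 + 3*1) + k)*(h + h) = ((2 + 3) + k)*(2*h) = (5 + k)*(2*h) = 2*h*(5 + k))
√(x + O(66, 28)) = √(-100 + 2*28*(5 + 66)) = √(-100 + 2*28*71) = √(-100 + 3976) = √3876 = 2*√969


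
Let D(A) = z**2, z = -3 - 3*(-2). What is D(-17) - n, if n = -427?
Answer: 436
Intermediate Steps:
z = 3 (z = -3 + 6 = 3)
D(A) = 9 (D(A) = 3**2 = 9)
D(-17) - n = 9 - 1*(-427) = 9 + 427 = 436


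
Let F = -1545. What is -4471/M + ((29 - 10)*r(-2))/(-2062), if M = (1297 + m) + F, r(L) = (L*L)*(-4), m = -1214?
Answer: 284225/88666 ≈ 3.2056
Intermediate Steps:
r(L) = -4*L² (r(L) = L²*(-4) = -4*L²)
M = -1462 (M = (1297 - 1214) - 1545 = 83 - 1545 = -1462)
-4471/M + ((29 - 10)*r(-2))/(-2062) = -4471/(-1462) + ((29 - 10)*(-4*(-2)²))/(-2062) = -4471*(-1/1462) + (19*(-4*4))*(-1/2062) = 263/86 + (19*(-16))*(-1/2062) = 263/86 - 304*(-1/2062) = 263/86 + 152/1031 = 284225/88666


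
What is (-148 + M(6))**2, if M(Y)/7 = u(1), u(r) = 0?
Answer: 21904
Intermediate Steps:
M(Y) = 0 (M(Y) = 7*0 = 0)
(-148 + M(6))**2 = (-148 + 0)**2 = (-148)**2 = 21904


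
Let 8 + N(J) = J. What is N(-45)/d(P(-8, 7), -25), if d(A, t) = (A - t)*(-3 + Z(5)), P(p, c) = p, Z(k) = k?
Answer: -53/34 ≈ -1.5588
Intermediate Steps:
N(J) = -8 + J
d(A, t) = -2*t + 2*A (d(A, t) = (A - t)*(-3 + 5) = (A - t)*2 = -2*t + 2*A)
N(-45)/d(P(-8, 7), -25) = (-8 - 45)/(-2*(-25) + 2*(-8)) = -53/(50 - 16) = -53/34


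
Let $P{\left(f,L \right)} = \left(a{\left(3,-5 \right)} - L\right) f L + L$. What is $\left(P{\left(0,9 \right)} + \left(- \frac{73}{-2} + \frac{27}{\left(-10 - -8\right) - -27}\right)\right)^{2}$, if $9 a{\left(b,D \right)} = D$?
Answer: $\frac{5424241}{2500} \approx 2169.7$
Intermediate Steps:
$a{\left(b,D \right)} = \frac{D}{9}$
$P{\left(f,L \right)} = L + L f \left(- \frac{5}{9} - L\right)$ ($P{\left(f,L \right)} = \left(\frac{1}{9} \left(-5\right) - L\right) f L + L = \left(- \frac{5}{9} - L\right) f L + L = f \left(- \frac{5}{9} - L\right) L + L = L f \left(- \frac{5}{9} - L\right) + L = L + L f \left(- \frac{5}{9} - L\right)$)
$\left(P{\left(0,9 \right)} + \left(- \frac{73}{-2} + \frac{27}{\left(-10 - -8\right) - -27}\right)\right)^{2} = \left(\frac{1}{9} \cdot 9 \left(9 - 0 - 81 \cdot 0\right) + \left(- \frac{73}{-2} + \frac{27}{\left(-10 - -8\right) - -27}\right)\right)^{2} = \left(\frac{1}{9} \cdot 9 \left(9 + 0 + 0\right) + \left(\left(-73\right) \left(- \frac{1}{2}\right) + \frac{27}{\left(-10 + 8\right) + 27}\right)\right)^{2} = \left(\frac{1}{9} \cdot 9 \cdot 9 + \left(\frac{73}{2} + \frac{27}{-2 + 27}\right)\right)^{2} = \left(9 + \left(\frac{73}{2} + \frac{27}{25}\right)\right)^{2} = \left(9 + \frac{1879}{50}\right)^{2} = \left(\frac{2329}{50}\right)^{2} = \frac{5424241}{2500}$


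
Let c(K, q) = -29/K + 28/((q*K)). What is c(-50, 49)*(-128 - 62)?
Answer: -3781/35 ≈ -108.03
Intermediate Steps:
c(K, q) = -29/K + 28/(K*q) (c(K, q) = -29/K + 28/((K*q)) = -29/K + 28*(1/(K*q)) = -29/K + 28/(K*q))
c(-50, 49)*(-128 - 62) = ((28 - 29*49)/(-50*49))*(-128 - 62) = -1/50*1/49*(28 - 1421)*(-190) = -1/50*1/49*(-1393)*(-190) = (199/350)*(-190) = -3781/35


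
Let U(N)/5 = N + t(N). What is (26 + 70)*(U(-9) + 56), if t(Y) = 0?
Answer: 1056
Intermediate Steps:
U(N) = 5*N (U(N) = 5*(N + 0) = 5*N)
(26 + 70)*(U(-9) + 56) = (26 + 70)*(5*(-9) + 56) = 96*(-45 + 56) = 96*11 = 1056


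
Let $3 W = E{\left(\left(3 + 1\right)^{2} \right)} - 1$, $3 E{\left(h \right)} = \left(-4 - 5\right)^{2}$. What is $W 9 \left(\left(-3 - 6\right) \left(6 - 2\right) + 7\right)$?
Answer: $-2262$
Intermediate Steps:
$E{\left(h \right)} = 27$ ($E{\left(h \right)} = \frac{\left(-4 - 5\right)^{2}}{3} = \frac{\left(-9\right)^{2}}{3} = \frac{1}{3} \cdot 81 = 27$)
$W = \frac{26}{3}$ ($W = \frac{27 - 1}{3} = \frac{1}{3} \cdot 26 = \frac{26}{3} \approx 8.6667$)
$W 9 \left(\left(-3 - 6\right) \left(6 - 2\right) + 7\right) = \frac{26 \cdot 9 \left(\left(-3 - 6\right) \left(6 - 2\right) + 7\right)}{3} = \frac{26 \cdot 9 \left(\left(-9\right) 4 + 7\right)}{3} = \frac{26 \cdot 9 \left(-36 + 7\right)}{3} = \frac{26 \cdot 9 \left(-29\right)}{3} = \frac{26}{3} \left(-261\right) = -2262$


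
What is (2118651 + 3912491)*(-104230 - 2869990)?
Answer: -17937943159240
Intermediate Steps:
(2118651 + 3912491)*(-104230 - 2869990) = 6031142*(-2974220) = -17937943159240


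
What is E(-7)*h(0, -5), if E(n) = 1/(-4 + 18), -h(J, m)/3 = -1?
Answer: 3/14 ≈ 0.21429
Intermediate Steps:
h(J, m) = 3 (h(J, m) = -3*(-1) = 3)
E(n) = 1/14
E(-7)*h(0, -5) = (1/14)*3 = 3/14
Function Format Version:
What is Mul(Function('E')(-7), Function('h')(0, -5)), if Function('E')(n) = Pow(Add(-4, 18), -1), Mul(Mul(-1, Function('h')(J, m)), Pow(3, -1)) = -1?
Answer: Rational(3, 14) ≈ 0.21429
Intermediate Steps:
Function('h')(J, m) = 3 (Function('h')(J, m) = Mul(-3, -1) = 3)
Function('E')(n) = Rational(1, 14) (Function('E')(n) = Pow(14, -1) = Rational(1, 14))
Mul(Function('E')(-7), Function('h')(0, -5)) = Mul(Rational(1, 14), 3) = Rational(3, 14)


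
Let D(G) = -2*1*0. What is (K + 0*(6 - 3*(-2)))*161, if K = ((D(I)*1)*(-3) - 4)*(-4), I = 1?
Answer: 2576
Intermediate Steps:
D(G) = 0 (D(G) = -2*0 = 0)
K = 16 (K = ((0*1)*(-3) - 4)*(-4) = (0*(-3) - 4)*(-4) = (0 - 4)*(-4) = -4*(-4) = 16)
(K + 0*(6 - 3*(-2)))*161 = (16 + 0*(6 - 3*(-2)))*161 = (16 + 0*(6 + 6))*161 = (16 + 0*12)*161 = (16 + 0)*161 = 16*161 = 2576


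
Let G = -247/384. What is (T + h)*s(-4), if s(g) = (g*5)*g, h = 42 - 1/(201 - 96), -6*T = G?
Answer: 3394757/1008 ≈ 3367.8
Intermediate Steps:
G = -247/384 (G = -247*1/384 = -247/384 ≈ -0.64323)
T = 247/2304 (T = -1/6*(-247/384) = 247/2304 ≈ 0.10720)
h = 4409/105 (h = 42 - 1/105 = 4409/105 ≈ 41.990)
s(g) = 5*g**2 (s(g) = (5*g)*g = 5*g**2)
(T + h)*s(-4) = (247/2304 + 4409/105)*(5*(-4)**2) = 3394757*(5*16)/80640 = (3394757/80640)*80 = 3394757/1008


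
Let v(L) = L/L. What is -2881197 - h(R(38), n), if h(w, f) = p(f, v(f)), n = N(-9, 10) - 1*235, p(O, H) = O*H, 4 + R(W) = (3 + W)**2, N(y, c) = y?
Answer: -2880953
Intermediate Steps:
v(L) = 1
R(W) = -4 + (3 + W)**2
p(O, H) = H*O
n = -244 (n = -9 - 1*235 = -9 - 235 = -244)
h(w, f) = f (h(w, f) = 1*f = f)
-2881197 - h(R(38), n) = -2881197 - 1*(-244) = -2881197 + 244 = -2880953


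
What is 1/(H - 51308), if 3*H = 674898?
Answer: 1/173658 ≈ 5.7584e-6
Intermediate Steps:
H = 224966 (H = (⅓)*674898 = 224966)
1/(H - 51308) = 1/(224966 - 51308) = 1/173658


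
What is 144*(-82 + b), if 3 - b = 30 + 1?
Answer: -15840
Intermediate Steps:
b = -28 (b = 3 - (30 + 1) = 3 - 1*31 = 3 - 31 = -28)
144*(-82 + b) = 144*(-82 - 28) = 144*(-110) = -15840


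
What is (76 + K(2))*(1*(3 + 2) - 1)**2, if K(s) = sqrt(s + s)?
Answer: 1248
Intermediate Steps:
K(s) = sqrt(2)*sqrt(s) (K(s) = sqrt(2*s) = sqrt(2)*sqrt(s))
(76 + K(2))*(1*(3 + 2) - 1)**2 = (76 + sqrt(2)*sqrt(2))*(1*(3 + 2) - 1)**2 = (76 + 2)*(1*5 - 1)**2 = 78*(5 - 1)**2 = 78*4**2 = 78*16 = 1248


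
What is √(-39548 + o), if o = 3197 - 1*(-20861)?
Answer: I*√15490 ≈ 124.46*I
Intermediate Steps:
o = 24058 (o = 3197 + 20861 = 24058)
√(-39548 + o) = √(-39548 + 24058) = √(-15490) = I*√15490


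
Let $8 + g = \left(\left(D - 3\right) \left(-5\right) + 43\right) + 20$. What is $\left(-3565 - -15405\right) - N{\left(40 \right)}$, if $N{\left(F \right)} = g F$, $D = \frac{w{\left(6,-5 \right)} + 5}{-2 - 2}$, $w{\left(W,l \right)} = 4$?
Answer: $8590$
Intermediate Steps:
$D = - \frac{9}{4}$ ($D = \frac{4 + 5}{-2 - 2} = \frac{9}{-4} = 9 \left(- \frac{1}{4}\right) = - \frac{9}{4} \approx -2.25$)
$g = \frac{325}{4}$ ($g = -8 + \left(\left(\left(- \frac{9}{4} - 3\right) \left(-5\right) + 43\right) + 20\right) = -8 + \left(\left(\left(- \frac{21}{4}\right) \left(-5\right) + 43\right) + 20\right) = -8 + \left(\left(\frac{105}{4} + 43\right) + 20\right) = -8 + \left(\frac{277}{4} + 20\right) = -8 + \frac{357}{4} = \frac{325}{4} \approx 81.25$)
$N{\left(F \right)} = \frac{325 F}{4}$
$\left(-3565 - -15405\right) - N{\left(40 \right)} = \left(-3565 - -15405\right) - \frac{325}{4} \cdot 40 = \left(-3565 + 15405\right) - 3250 = 11840 - 3250 = 8590$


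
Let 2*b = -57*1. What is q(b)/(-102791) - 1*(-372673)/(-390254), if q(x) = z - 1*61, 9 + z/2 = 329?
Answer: -38533387409/40114598914 ≈ -0.96058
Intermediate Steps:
z = 640 (z = -18 + 2*329 = -18 + 658 = 640)
b = -57/2 (b = (-57*1)/2 = (½)*(-57) = -57/2 ≈ -28.500)
q(x) = 579 (q(x) = 640 - 1*61 = 640 - 61 = 579)
q(b)/(-102791) - 1*(-372673)/(-390254) = 579/(-102791) - 1*(-372673)/(-390254) = 579*(-1/102791) + 372673*(-1/390254) = -579/102791 - 372673/390254 = -38533387409/40114598914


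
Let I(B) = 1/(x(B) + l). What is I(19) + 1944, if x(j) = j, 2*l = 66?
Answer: 101089/52 ≈ 1944.0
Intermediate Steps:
l = 33 (l = (1/2)*66 = 33)
I(B) = 1/(33 + B) (I(B) = 1/(B + 33) = 1/(33 + B))
I(19) + 1944 = 1/(33 + 19) + 1944 = 1/52 + 1944 = 101089/52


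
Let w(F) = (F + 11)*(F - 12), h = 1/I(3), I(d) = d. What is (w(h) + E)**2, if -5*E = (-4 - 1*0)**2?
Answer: 37136836/2025 ≈ 18339.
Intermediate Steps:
E = -16/5 (E = -(-4 - 1*0)**2/5 = -(-4 + 0)**2/5 = -1/5*(-4)**2 = -1/5*16 = -16/5 ≈ -3.2000)
h = 1/3 ≈ 0.33333
w(F) = (-12 + F)*(11 + F) (w(F) = (11 + F)*(-12 + F) = (-12 + F)*(11 + F))
(w(h) + E)**2 = ((-132 + (1/3)**2 - 1*1/3) - 16/5)**2 = ((-132 + 1/9 - 1/3) - 16/5)**2 = (-1190/9 - 16/5)**2 = (-6094/45)**2 = 37136836/2025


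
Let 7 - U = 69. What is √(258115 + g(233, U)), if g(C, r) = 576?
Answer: √258691 ≈ 508.62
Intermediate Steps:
U = -62 (U = 7 - 1*69 = 7 - 69 = -62)
√(258115 + g(233, U)) = √(258115 + 576) = √258691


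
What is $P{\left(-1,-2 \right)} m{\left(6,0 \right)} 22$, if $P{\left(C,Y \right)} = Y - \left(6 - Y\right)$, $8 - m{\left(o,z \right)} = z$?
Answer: $-1760$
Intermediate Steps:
$m{\left(o,z \right)} = 8 - z$
$P{\left(C,Y \right)} = -6 + 2 Y$ ($P{\left(C,Y \right)} = Y + \left(-6 + Y\right) = -6 + 2 Y$)
$P{\left(-1,-2 \right)} m{\left(6,0 \right)} 22 = \left(-6 + 2 \left(-2\right)\right) \left(8 - 0\right) 22 = \left(-6 - 4\right) \left(8 + 0\right) 22 = \left(-10\right) 8 \cdot 22 = \left(-80\right) 22 = -1760$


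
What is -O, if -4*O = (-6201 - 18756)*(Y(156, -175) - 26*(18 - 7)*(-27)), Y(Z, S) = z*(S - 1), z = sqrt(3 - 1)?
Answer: -96358977/2 + 1098108*sqrt(2) ≈ -4.6627e+7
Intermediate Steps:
z = sqrt(2) ≈ 1.4142
Y(Z, S) = sqrt(2)*(-1 + S) (Y(Z, S) = sqrt(2)*(S - 1) = sqrt(2)*(-1 + S))
O = 96358977/2 - 1098108*sqrt(2) (O = -(-6201 - 18756)*(sqrt(2)*(-1 - 175) - 26*(18 - 7)*(-27))/4 = -(-24957)*(sqrt(2)*(-176) - 26*11*(-27))/4 = -(-24957)*(-176*sqrt(2) - 286*(-27))/4 = -(-24957)*(-176*sqrt(2) + 7722)/4 = -(-24957)*(7722 - 176*sqrt(2))/4 = -(-192717954 + 4392432*sqrt(2))/4 = 96358977/2 - 1098108*sqrt(2) ≈ 4.6627e+7)
-O = -(96358977/2 - 1098108*sqrt(2)) = -96358977/2 + 1098108*sqrt(2)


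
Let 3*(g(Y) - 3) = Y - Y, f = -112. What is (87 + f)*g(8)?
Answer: -75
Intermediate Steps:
g(Y) = 3 (g(Y) = 3 + (Y - Y)/3 = 3 + (⅓)*0 = 3 + 0 = 3)
(87 + f)*g(8) = (87 - 112)*3 = -25*3 = -75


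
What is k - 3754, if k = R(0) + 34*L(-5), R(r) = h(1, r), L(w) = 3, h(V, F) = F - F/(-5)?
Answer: -3652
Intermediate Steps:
h(V, F) = 6*F/5 (h(V, F) = F - F*(-1)/5 = F - (-1)*F/5 = F + F/5 = 6*F/5)
R(r) = 6*r/5
k = 102 (k = (6/5)*0 + 34*3 = 0 + 102 = 102)
k - 3754 = 102 - 3754 = -3652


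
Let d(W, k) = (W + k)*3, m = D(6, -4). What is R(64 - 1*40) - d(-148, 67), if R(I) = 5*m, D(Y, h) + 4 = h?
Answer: 203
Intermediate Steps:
D(Y, h) = -4 + h
m = -8 (m = -4 - 4 = -8)
d(W, k) = 3*W + 3*k
R(I) = -40 (R(I) = 5*(-8) = -40)
R(64 - 1*40) - d(-148, 67) = -40 - (3*(-148) + 3*67) = -40 - (-444 + 201) = -40 - 1*(-243) = -40 + 243 = 203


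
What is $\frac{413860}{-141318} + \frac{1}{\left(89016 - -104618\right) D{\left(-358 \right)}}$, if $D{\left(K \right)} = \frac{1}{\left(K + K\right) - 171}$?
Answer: $- \frac{40131358153}{13681984806} \approx -2.9332$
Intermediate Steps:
$D{\left(K \right)} = \frac{1}{-171 + 2 K}$ ($D{\left(K \right)} = \frac{1}{2 K - 171} = \frac{1}{-171 + 2 K}$)
$\frac{413860}{-141318} + \frac{1}{\left(89016 - -104618\right) D{\left(-358 \right)}} = \frac{413860}{-141318} + \frac{1}{\left(89016 - -104618\right) \frac{1}{-171 + 2 \left(-358\right)}} = 413860 \left(- \frac{1}{141318}\right) + \frac{1}{\left(89016 + 104618\right) \frac{1}{-171 - 716}} = - \frac{206930}{70659} + \frac{1}{193634 \frac{1}{-887}} = - \frac{206930}{70659} + \frac{1}{193634 \left(- \frac{1}{887}\right)} = - \frac{206930}{70659} + \frac{1}{193634} \left(-887\right) = - \frac{206930}{70659} - \frac{887}{193634} = - \frac{40131358153}{13681984806}$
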